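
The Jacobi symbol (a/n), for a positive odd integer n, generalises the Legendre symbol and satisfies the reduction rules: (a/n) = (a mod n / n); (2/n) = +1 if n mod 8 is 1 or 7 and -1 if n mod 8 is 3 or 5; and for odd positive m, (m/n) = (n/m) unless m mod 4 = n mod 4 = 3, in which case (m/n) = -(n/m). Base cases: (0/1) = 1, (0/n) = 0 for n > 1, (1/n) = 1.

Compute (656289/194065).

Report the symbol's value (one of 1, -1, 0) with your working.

(656289/194065) = (74094/194065)   [reduce mod 194065]
74094 = 2^1·37047; (2/194065) = +1 since 194065 mod 8 = 1, so (74094/194065) = (+1)^1·(37047/194065); sign now +1
reciprocity: (37047/194065) = +1·(194065/37047) since 37047 mod 4 = 3, 194065 mod 4 = 1; sign now +1
(194065/37047) = (8830/37047)   [reduce mod 37047]
8830 = 2^1·4415; (2/37047) = +1 since 37047 mod 8 = 7, so (8830/37047) = (+1)^1·(4415/37047); sign now +1
reciprocity: (4415/37047) = -1·(37047/4415) since 4415 mod 4 = 3, 37047 mod 4 = 3; sign now -1
(37047/4415) = (1727/4415)   [reduce mod 4415]
reciprocity: (1727/4415) = -1·(4415/1727) since 1727 mod 4 = 3, 4415 mod 4 = 3; sign now +1
(4415/1727) = (961/1727)   [reduce mod 1727]
reciprocity: (961/1727) = +1·(1727/961) since 961 mod 4 = 1, 1727 mod 4 = 3; sign now +1
(1727/961) = (766/961)   [reduce mod 961]
766 = 2^1·383; (2/961) = +1 since 961 mod 8 = 1, so (766/961) = (+1)^1·(383/961); sign now +1
reciprocity: (383/961) = +1·(961/383) since 383 mod 4 = 3, 961 mod 4 = 1; sign now +1
(961/383) = (195/383)   [reduce mod 383]
reciprocity: (195/383) = -1·(383/195) since 195 mod 4 = 3, 383 mod 4 = 3; sign now -1
(383/195) = (188/195)   [reduce mod 195]
188 = 2^2·47; (2/195) = -1 since 195 mod 8 = 3, so (188/195) = (-1)^2·(47/195); sign now -1
reciprocity: (47/195) = -1·(195/47) since 47 mod 4 = 3, 195 mod 4 = 3; sign now +1
(195/47) = (7/47)   [reduce mod 47]
reciprocity: (7/47) = -1·(47/7) since 7 mod 4 = 3, 47 mod 4 = 3; sign now -1
(47/7) = (5/7)   [reduce mod 7]
reciprocity: (5/7) = +1·(7/5) since 5 mod 4 = 1, 7 mod 4 = 3; sign now -1
(7/5) = (2/5)   [reduce mod 5]
2 = 2^1·1; (2/5) = -1 since 5 mod 8 = 5, so (2/5) = (-1)^1·(1/5); sign now +1
(1/5) = 1; final value = sign = +1

1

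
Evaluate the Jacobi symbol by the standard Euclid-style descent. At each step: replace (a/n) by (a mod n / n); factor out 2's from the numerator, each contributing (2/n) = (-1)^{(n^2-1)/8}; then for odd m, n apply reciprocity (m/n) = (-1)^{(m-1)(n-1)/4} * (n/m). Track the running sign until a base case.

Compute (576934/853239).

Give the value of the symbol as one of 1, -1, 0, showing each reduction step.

576934 = 2^1·288467; (2/853239) = +1 since 853239 mod 8 = 7, so (576934/853239) = (+1)^1·(288467/853239); sign now +1
reciprocity: (288467/853239) = -1·(853239/288467) since 288467 mod 4 = 3, 853239 mod 4 = 3; sign now -1
(853239/288467) = (276305/288467)   [reduce mod 288467]
reciprocity: (276305/288467) = +1·(288467/276305) since 276305 mod 4 = 1, 288467 mod 4 = 3; sign now -1
(288467/276305) = (12162/276305)   [reduce mod 276305]
12162 = 2^1·6081; (2/276305) = +1 since 276305 mod 8 = 1, so (12162/276305) = (+1)^1·(6081/276305); sign now -1
reciprocity: (6081/276305) = +1·(276305/6081) since 6081 mod 4 = 1, 276305 mod 4 = 1; sign now -1
(276305/6081) = (2660/6081)   [reduce mod 6081]
2660 = 2^2·665; (2/6081) = +1 since 6081 mod 8 = 1, so (2660/6081) = (+1)^2·(665/6081); sign now -1
reciprocity: (665/6081) = +1·(6081/665) since 665 mod 4 = 1, 6081 mod 4 = 1; sign now -1
(6081/665) = (96/665)   [reduce mod 665]
96 = 2^5·3; (2/665) = +1 since 665 mod 8 = 1, so (96/665) = (+1)^5·(3/665); sign now -1
reciprocity: (3/665) = +1·(665/3) since 3 mod 4 = 3, 665 mod 4 = 1; sign now -1
(665/3) = (2/3)   [reduce mod 3]
2 = 2^1·1; (2/3) = -1 since 3 mod 8 = 3, so (2/3) = (-1)^1·(1/3); sign now +1
(1/3) = 1; final value = sign = +1

1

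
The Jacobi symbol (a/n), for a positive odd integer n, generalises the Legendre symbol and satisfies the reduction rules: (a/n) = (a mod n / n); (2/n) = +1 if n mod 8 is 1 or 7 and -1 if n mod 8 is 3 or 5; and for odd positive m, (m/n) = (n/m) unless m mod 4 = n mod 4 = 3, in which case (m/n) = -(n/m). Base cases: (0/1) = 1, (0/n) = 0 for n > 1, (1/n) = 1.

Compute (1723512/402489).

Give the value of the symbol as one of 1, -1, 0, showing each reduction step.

0

(1723512/402489): 1723512 mod 402489 = 113556, so (1723512/402489) = (113556/402489)
factor out 2^2: 113556 = 2^2·28389; with 402489 mod 8 = 1, (2/402489) = +1; sign now +1; continue with (28389/402489)
flip (28389/402489) -> (402489/28389): both odd, 28389 mod 4 = 1, 402489 mod 4 = 1, so the flip contributes +1; sign now +1
(402489/28389): 402489 mod 28389 = 5043, so (402489/28389) = (5043/28389)
flip (5043/28389) -> (28389/5043): both odd, 5043 mod 4 = 3, 28389 mod 4 = 1, so the flip contributes +1; sign now +1
(28389/5043): 28389 mod 5043 = 3174, so (28389/5043) = (3174/5043)
factor out 2^1: 3174 = 2^1·1587; with 5043 mod 8 = 3, (2/5043) = -1; sign now -1; continue with (1587/5043)
flip (1587/5043) -> (5043/1587): both odd, 1587 mod 4 = 3, 5043 mod 4 = 3, so the flip contributes -1; sign now +1
(5043/1587): 5043 mod 1587 = 282, so (5043/1587) = (282/1587)
factor out 2^1: 282 = 2^1·141; with 1587 mod 8 = 3, (2/1587) = -1; sign now -1; continue with (141/1587)
flip (141/1587) -> (1587/141): both odd, 141 mod 4 = 1, 1587 mod 4 = 3, so the flip contributes +1; sign now -1
(1587/141): 1587 mod 141 = 36, so (1587/141) = (36/141)
factor out 2^2: 36 = 2^2·9; with 141 mod 8 = 5, (2/141) = -1; sign now -1; continue with (9/141)
flip (9/141) -> (141/9): both odd, 9 mod 4 = 1, 141 mod 4 = 1, so the flip contributes +1; sign now -1
(141/9): 141 mod 9 = 6, so (141/9) = (6/9)
factor out 2^1: 6 = 2^1·3; with 9 mod 8 = 1, (2/9) = +1; sign now -1; continue with (3/9)
flip (3/9) -> (9/3): both odd, 3 mod 4 = 3, 9 mod 4 = 1, so the flip contributes +1; sign now -1
(9/3): 9 mod 3 = 0, so (9/3) = (0/3)
reached (0/3); gcd(a, n) > 1, so (0/3) = 0 and the symbol is 0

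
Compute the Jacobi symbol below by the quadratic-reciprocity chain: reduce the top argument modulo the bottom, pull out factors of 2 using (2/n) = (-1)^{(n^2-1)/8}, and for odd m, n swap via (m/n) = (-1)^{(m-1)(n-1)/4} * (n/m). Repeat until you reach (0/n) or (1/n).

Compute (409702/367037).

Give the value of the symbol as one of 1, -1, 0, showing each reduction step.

(409702/367037) = (42665/367037)   [reduce mod 367037]
reciprocity: (42665/367037) = +1·(367037/42665) since 42665 mod 4 = 1, 367037 mod 4 = 1; sign now +1
(367037/42665) = (25717/42665)   [reduce mod 42665]
reciprocity: (25717/42665) = +1·(42665/25717) since 25717 mod 4 = 1, 42665 mod 4 = 1; sign now +1
(42665/25717) = (16948/25717)   [reduce mod 25717]
16948 = 2^2·4237; (2/25717) = -1 since 25717 mod 8 = 5, so (16948/25717) = (-1)^2·(4237/25717); sign now +1
reciprocity: (4237/25717) = +1·(25717/4237) since 4237 mod 4 = 1, 25717 mod 4 = 1; sign now +1
(25717/4237) = (295/4237)   [reduce mod 4237]
reciprocity: (295/4237) = +1·(4237/295) since 295 mod 4 = 3, 4237 mod 4 = 1; sign now +1
(4237/295) = (107/295)   [reduce mod 295]
reciprocity: (107/295) = -1·(295/107) since 107 mod 4 = 3, 295 mod 4 = 3; sign now -1
(295/107) = (81/107)   [reduce mod 107]
reciprocity: (81/107) = +1·(107/81) since 81 mod 4 = 1, 107 mod 4 = 3; sign now -1
(107/81) = (26/81)   [reduce mod 81]
26 = 2^1·13; (2/81) = +1 since 81 mod 8 = 1, so (26/81) = (+1)^1·(13/81); sign now -1
reciprocity: (13/81) = +1·(81/13) since 13 mod 4 = 1, 81 mod 4 = 1; sign now -1
(81/13) = (3/13)   [reduce mod 13]
reciprocity: (3/13) = +1·(13/3) since 3 mod 4 = 3, 13 mod 4 = 1; sign now -1
(13/3) = (1/3)   [reduce mod 3]
(1/3) = 1; final value = sign = -1

-1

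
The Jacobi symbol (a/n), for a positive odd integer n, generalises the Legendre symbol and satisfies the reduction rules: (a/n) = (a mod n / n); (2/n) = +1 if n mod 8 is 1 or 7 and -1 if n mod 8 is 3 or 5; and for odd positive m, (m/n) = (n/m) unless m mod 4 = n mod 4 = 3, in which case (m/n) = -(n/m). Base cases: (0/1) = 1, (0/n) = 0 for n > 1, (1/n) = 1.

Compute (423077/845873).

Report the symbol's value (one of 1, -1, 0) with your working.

flip (423077/845873) -> (845873/423077): both odd, 423077 mod 4 = 1, 845873 mod 4 = 1, so the flip contributes +1; sign now +1
(845873/423077): 845873 mod 423077 = 422796, so (845873/423077) = (422796/423077)
factor out 2^2: 422796 = 2^2·105699; with 423077 mod 8 = 5, (2/423077) = -1; sign now +1; continue with (105699/423077)
flip (105699/423077) -> (423077/105699): both odd, 105699 mod 4 = 3, 423077 mod 4 = 1, so the flip contributes +1; sign now +1
(423077/105699): 423077 mod 105699 = 281, so (423077/105699) = (281/105699)
flip (281/105699) -> (105699/281): both odd, 281 mod 4 = 1, 105699 mod 4 = 3, so the flip contributes +1; sign now +1
(105699/281): 105699 mod 281 = 43, so (105699/281) = (43/281)
flip (43/281) -> (281/43): both odd, 43 mod 4 = 3, 281 mod 4 = 1, so the flip contributes +1; sign now +1
(281/43): 281 mod 43 = 23, so (281/43) = (23/43)
flip (23/43) -> (43/23): both odd, 23 mod 4 = 3, 43 mod 4 = 3, so the flip contributes -1; sign now -1
(43/23): 43 mod 23 = 20, so (43/23) = (20/23)
factor out 2^2: 20 = 2^2·5; with 23 mod 8 = 7, (2/23) = +1; sign now -1; continue with (5/23)
flip (5/23) -> (23/5): both odd, 5 mod 4 = 1, 23 mod 4 = 3, so the flip contributes +1; sign now -1
(23/5): 23 mod 5 = 3, so (23/5) = (3/5)
flip (3/5) -> (5/3): both odd, 3 mod 4 = 3, 5 mod 4 = 1, so the flip contributes +1; sign now -1
(5/3): 5 mod 3 = 2, so (5/3) = (2/3)
factor out 2^1: 2 = 2^1·1; with 3 mod 8 = 3, (2/3) = -1; sign now +1; continue with (1/3)
reached (1/3) = 1, so the symbol is +1

1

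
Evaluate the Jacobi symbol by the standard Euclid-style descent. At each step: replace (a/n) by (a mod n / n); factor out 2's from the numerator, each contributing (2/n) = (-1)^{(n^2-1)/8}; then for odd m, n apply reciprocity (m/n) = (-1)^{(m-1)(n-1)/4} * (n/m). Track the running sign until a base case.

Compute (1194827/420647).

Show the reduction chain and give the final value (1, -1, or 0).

0

(1194827/420647): 1194827 mod 420647 = 353533, so (1194827/420647) = (353533/420647)
flip (353533/420647) -> (420647/353533): both odd, 353533 mod 4 = 1, 420647 mod 4 = 3, so the flip contributes +1; sign now +1
(420647/353533): 420647 mod 353533 = 67114, so (420647/353533) = (67114/353533)
factor out 2^1: 67114 = 2^1·33557; with 353533 mod 8 = 5, (2/353533) = -1; sign now -1; continue with (33557/353533)
flip (33557/353533) -> (353533/33557): both odd, 33557 mod 4 = 1, 353533 mod 4 = 1, so the flip contributes +1; sign now -1
(353533/33557): 353533 mod 33557 = 17963, so (353533/33557) = (17963/33557)
flip (17963/33557) -> (33557/17963): both odd, 17963 mod 4 = 3, 33557 mod 4 = 1, so the flip contributes +1; sign now -1
(33557/17963): 33557 mod 17963 = 15594, so (33557/17963) = (15594/17963)
factor out 2^1: 15594 = 2^1·7797; with 17963 mod 8 = 3, (2/17963) = -1; sign now +1; continue with (7797/17963)
flip (7797/17963) -> (17963/7797): both odd, 7797 mod 4 = 1, 17963 mod 4 = 3, so the flip contributes +1; sign now +1
(17963/7797): 17963 mod 7797 = 2369, so (17963/7797) = (2369/7797)
flip (2369/7797) -> (7797/2369): both odd, 2369 mod 4 = 1, 7797 mod 4 = 1, so the flip contributes +1; sign now +1
(7797/2369): 7797 mod 2369 = 690, so (7797/2369) = (690/2369)
factor out 2^1: 690 = 2^1·345; with 2369 mod 8 = 1, (2/2369) = +1; sign now +1; continue with (345/2369)
flip (345/2369) -> (2369/345): both odd, 345 mod 4 = 1, 2369 mod 4 = 1, so the flip contributes +1; sign now +1
(2369/345): 2369 mod 345 = 299, so (2369/345) = (299/345)
flip (299/345) -> (345/299): both odd, 299 mod 4 = 3, 345 mod 4 = 1, so the flip contributes +1; sign now +1
(345/299): 345 mod 299 = 46, so (345/299) = (46/299)
factor out 2^1: 46 = 2^1·23; with 299 mod 8 = 3, (2/299) = -1; sign now -1; continue with (23/299)
flip (23/299) -> (299/23): both odd, 23 mod 4 = 3, 299 mod 4 = 3, so the flip contributes -1; sign now +1
(299/23): 299 mod 23 = 0, so (299/23) = (0/23)
reached (0/23); gcd(a, n) > 1, so (0/23) = 0 and the symbol is 0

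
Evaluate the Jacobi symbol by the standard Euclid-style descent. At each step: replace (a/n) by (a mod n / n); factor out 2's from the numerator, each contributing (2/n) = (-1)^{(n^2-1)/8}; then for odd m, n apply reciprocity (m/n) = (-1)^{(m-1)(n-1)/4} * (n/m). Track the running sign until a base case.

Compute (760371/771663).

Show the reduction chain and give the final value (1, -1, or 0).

0

reciprocity: (760371/771663) = -1·(771663/760371) since 760371 mod 4 = 3, 771663 mod 4 = 3; sign now -1
(771663/760371) = (11292/760371)   [reduce mod 760371]
11292 = 2^2·2823; (2/760371) = -1 since 760371 mod 8 = 3, so (11292/760371) = (-1)^2·(2823/760371); sign now -1
reciprocity: (2823/760371) = -1·(760371/2823) since 2823 mod 4 = 3, 760371 mod 4 = 3; sign now +1
(760371/2823) = (984/2823)   [reduce mod 2823]
984 = 2^3·123; (2/2823) = +1 since 2823 mod 8 = 7, so (984/2823) = (+1)^3·(123/2823); sign now +1
reciprocity: (123/2823) = -1·(2823/123) since 123 mod 4 = 3, 2823 mod 4 = 3; sign now -1
(2823/123) = (117/123)   [reduce mod 123]
reciprocity: (117/123) = +1·(123/117) since 117 mod 4 = 1, 123 mod 4 = 3; sign now -1
(123/117) = (6/117)   [reduce mod 117]
6 = 2^1·3; (2/117) = -1 since 117 mod 8 = 5, so (6/117) = (-1)^1·(3/117); sign now +1
reciprocity: (3/117) = +1·(117/3) since 3 mod 4 = 3, 117 mod 4 = 1; sign now +1
(117/3) = (0/3)   [reduce mod 3]
(0/3) = 0   [gcd(a, n) > 1]; final value = 0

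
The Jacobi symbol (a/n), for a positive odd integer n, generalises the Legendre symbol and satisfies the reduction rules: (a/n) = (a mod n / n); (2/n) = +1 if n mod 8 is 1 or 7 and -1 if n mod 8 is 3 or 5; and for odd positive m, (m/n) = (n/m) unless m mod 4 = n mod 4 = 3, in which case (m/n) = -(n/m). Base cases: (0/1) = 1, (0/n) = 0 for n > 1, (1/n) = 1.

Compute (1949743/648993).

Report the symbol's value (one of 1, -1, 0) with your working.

1

(1949743/648993) = (2764/648993)   [reduce mod 648993]
2764 = 2^2·691; (2/648993) = +1 since 648993 mod 8 = 1, so (2764/648993) = (+1)^2·(691/648993); sign now +1
reciprocity: (691/648993) = +1·(648993/691) since 691 mod 4 = 3, 648993 mod 4 = 1; sign now +1
(648993/691) = (144/691)   [reduce mod 691]
144 = 2^4·9; (2/691) = -1 since 691 mod 8 = 3, so (144/691) = (-1)^4·(9/691); sign now +1
reciprocity: (9/691) = +1·(691/9) since 9 mod 4 = 1, 691 mod 4 = 3; sign now +1
(691/9) = (7/9)   [reduce mod 9]
reciprocity: (7/9) = +1·(9/7) since 7 mod 4 = 3, 9 mod 4 = 1; sign now +1
(9/7) = (2/7)   [reduce mod 7]
2 = 2^1·1; (2/7) = +1 since 7 mod 8 = 7, so (2/7) = (+1)^1·(1/7); sign now +1
(1/7) = 1; final value = sign = +1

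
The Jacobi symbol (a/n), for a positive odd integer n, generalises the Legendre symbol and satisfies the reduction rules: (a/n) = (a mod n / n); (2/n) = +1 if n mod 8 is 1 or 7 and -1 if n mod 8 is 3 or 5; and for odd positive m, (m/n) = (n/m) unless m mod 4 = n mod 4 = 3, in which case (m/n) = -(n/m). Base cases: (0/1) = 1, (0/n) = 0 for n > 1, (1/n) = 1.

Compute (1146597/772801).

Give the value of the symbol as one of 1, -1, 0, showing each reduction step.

-1

(1146597/772801) = (373796/772801)   [reduce mod 772801]
373796 = 2^2·93449; (2/772801) = +1 since 772801 mod 8 = 1, so (373796/772801) = (+1)^2·(93449/772801); sign now +1
reciprocity: (93449/772801) = +1·(772801/93449) since 93449 mod 4 = 1, 772801 mod 4 = 1; sign now +1
(772801/93449) = (25209/93449)   [reduce mod 93449]
reciprocity: (25209/93449) = +1·(93449/25209) since 25209 mod 4 = 1, 93449 mod 4 = 1; sign now +1
(93449/25209) = (17822/25209)   [reduce mod 25209]
17822 = 2^1·8911; (2/25209) = +1 since 25209 mod 8 = 1, so (17822/25209) = (+1)^1·(8911/25209); sign now +1
reciprocity: (8911/25209) = +1·(25209/8911) since 8911 mod 4 = 3, 25209 mod 4 = 1; sign now +1
(25209/8911) = (7387/8911)   [reduce mod 8911]
reciprocity: (7387/8911) = -1·(8911/7387) since 7387 mod 4 = 3, 8911 mod 4 = 3; sign now -1
(8911/7387) = (1524/7387)   [reduce mod 7387]
1524 = 2^2·381; (2/7387) = -1 since 7387 mod 8 = 3, so (1524/7387) = (-1)^2·(381/7387); sign now -1
reciprocity: (381/7387) = +1·(7387/381) since 381 mod 4 = 1, 7387 mod 4 = 3; sign now -1
(7387/381) = (148/381)   [reduce mod 381]
148 = 2^2·37; (2/381) = -1 since 381 mod 8 = 5, so (148/381) = (-1)^2·(37/381); sign now -1
reciprocity: (37/381) = +1·(381/37) since 37 mod 4 = 1, 381 mod 4 = 1; sign now -1
(381/37) = (11/37)   [reduce mod 37]
reciprocity: (11/37) = +1·(37/11) since 11 mod 4 = 3, 37 mod 4 = 1; sign now -1
(37/11) = (4/11)   [reduce mod 11]
4 = 2^2·1; (2/11) = -1 since 11 mod 8 = 3, so (4/11) = (-1)^2·(1/11); sign now -1
(1/11) = 1; final value = sign = -1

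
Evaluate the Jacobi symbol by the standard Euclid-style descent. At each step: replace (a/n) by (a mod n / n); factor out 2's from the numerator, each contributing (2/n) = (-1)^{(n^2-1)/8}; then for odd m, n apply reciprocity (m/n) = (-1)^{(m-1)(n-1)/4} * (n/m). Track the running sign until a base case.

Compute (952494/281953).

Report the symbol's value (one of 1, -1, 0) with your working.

(952494/281953): 952494 mod 281953 = 106635, so (952494/281953) = (106635/281953)
flip (106635/281953) -> (281953/106635): both odd, 106635 mod 4 = 3, 281953 mod 4 = 1, so the flip contributes +1; sign now +1
(281953/106635): 281953 mod 106635 = 68683, so (281953/106635) = (68683/106635)
flip (68683/106635) -> (106635/68683): both odd, 68683 mod 4 = 3, 106635 mod 4 = 3, so the flip contributes -1; sign now -1
(106635/68683): 106635 mod 68683 = 37952, so (106635/68683) = (37952/68683)
factor out 2^6: 37952 = 2^6·593; with 68683 mod 8 = 3, (2/68683) = -1; sign now -1; continue with (593/68683)
flip (593/68683) -> (68683/593): both odd, 593 mod 4 = 1, 68683 mod 4 = 3, so the flip contributes +1; sign now -1
(68683/593): 68683 mod 593 = 488, so (68683/593) = (488/593)
factor out 2^3: 488 = 2^3·61; with 593 mod 8 = 1, (2/593) = +1; sign now -1; continue with (61/593)
flip (61/593) -> (593/61): both odd, 61 mod 4 = 1, 593 mod 4 = 1, so the flip contributes +1; sign now -1
(593/61): 593 mod 61 = 44, so (593/61) = (44/61)
factor out 2^2: 44 = 2^2·11; with 61 mod 8 = 5, (2/61) = -1; sign now -1; continue with (11/61)
flip (11/61) -> (61/11): both odd, 11 mod 4 = 3, 61 mod 4 = 1, so the flip contributes +1; sign now -1
(61/11): 61 mod 11 = 6, so (61/11) = (6/11)
factor out 2^1: 6 = 2^1·3; with 11 mod 8 = 3, (2/11) = -1; sign now +1; continue with (3/11)
flip (3/11) -> (11/3): both odd, 3 mod 4 = 3, 11 mod 4 = 3, so the flip contributes -1; sign now -1
(11/3): 11 mod 3 = 2, so (11/3) = (2/3)
factor out 2^1: 2 = 2^1·1; with 3 mod 8 = 3, (2/3) = -1; sign now +1; continue with (1/3)
reached (1/3) = 1, so the symbol is +1

1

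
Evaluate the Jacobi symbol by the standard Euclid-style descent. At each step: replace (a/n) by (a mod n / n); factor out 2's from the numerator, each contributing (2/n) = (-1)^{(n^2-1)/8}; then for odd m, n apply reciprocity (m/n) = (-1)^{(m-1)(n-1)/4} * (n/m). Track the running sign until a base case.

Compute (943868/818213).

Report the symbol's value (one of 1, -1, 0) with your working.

1

(943868/818213) = (125655/818213)   [reduce mod 818213]
reciprocity: (125655/818213) = +1·(818213/125655) since 125655 mod 4 = 3, 818213 mod 4 = 1; sign now +1
(818213/125655) = (64283/125655)   [reduce mod 125655]
reciprocity: (64283/125655) = -1·(125655/64283) since 64283 mod 4 = 3, 125655 mod 4 = 3; sign now -1
(125655/64283) = (61372/64283)   [reduce mod 64283]
61372 = 2^2·15343; (2/64283) = -1 since 64283 mod 8 = 3, so (61372/64283) = (-1)^2·(15343/64283); sign now -1
reciprocity: (15343/64283) = -1·(64283/15343) since 15343 mod 4 = 3, 64283 mod 4 = 3; sign now +1
(64283/15343) = (2911/15343)   [reduce mod 15343]
reciprocity: (2911/15343) = -1·(15343/2911) since 2911 mod 4 = 3, 15343 mod 4 = 3; sign now -1
(15343/2911) = (788/2911)   [reduce mod 2911]
788 = 2^2·197; (2/2911) = +1 since 2911 mod 8 = 7, so (788/2911) = (+1)^2·(197/2911); sign now -1
reciprocity: (197/2911) = +1·(2911/197) since 197 mod 4 = 1, 2911 mod 4 = 3; sign now -1
(2911/197) = (153/197)   [reduce mod 197]
reciprocity: (153/197) = +1·(197/153) since 153 mod 4 = 1, 197 mod 4 = 1; sign now -1
(197/153) = (44/153)   [reduce mod 153]
44 = 2^2·11; (2/153) = +1 since 153 mod 8 = 1, so (44/153) = (+1)^2·(11/153); sign now -1
reciprocity: (11/153) = +1·(153/11) since 11 mod 4 = 3, 153 mod 4 = 1; sign now -1
(153/11) = (10/11)   [reduce mod 11]
10 = 2^1·5; (2/11) = -1 since 11 mod 8 = 3, so (10/11) = (-1)^1·(5/11); sign now +1
reciprocity: (5/11) = +1·(11/5) since 5 mod 4 = 1, 11 mod 4 = 3; sign now +1
(11/5) = (1/5)   [reduce mod 5]
(1/5) = 1; final value = sign = +1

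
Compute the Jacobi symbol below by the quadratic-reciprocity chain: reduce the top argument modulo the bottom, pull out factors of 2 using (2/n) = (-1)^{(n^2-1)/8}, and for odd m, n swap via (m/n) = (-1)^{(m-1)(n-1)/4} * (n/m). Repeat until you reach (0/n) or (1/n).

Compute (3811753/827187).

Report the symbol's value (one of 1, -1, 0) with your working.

-1

(3811753/827187) = (503005/827187)   [reduce mod 827187]
reciprocity: (503005/827187) = +1·(827187/503005) since 503005 mod 4 = 1, 827187 mod 4 = 3; sign now +1
(827187/503005) = (324182/503005)   [reduce mod 503005]
324182 = 2^1·162091; (2/503005) = -1 since 503005 mod 8 = 5, so (324182/503005) = (-1)^1·(162091/503005); sign now -1
reciprocity: (162091/503005) = +1·(503005/162091) since 162091 mod 4 = 3, 503005 mod 4 = 1; sign now -1
(503005/162091) = (16732/162091)   [reduce mod 162091]
16732 = 2^2·4183; (2/162091) = -1 since 162091 mod 8 = 3, so (16732/162091) = (-1)^2·(4183/162091); sign now -1
reciprocity: (4183/162091) = -1·(162091/4183) since 4183 mod 4 = 3, 162091 mod 4 = 3; sign now +1
(162091/4183) = (3137/4183)   [reduce mod 4183]
reciprocity: (3137/4183) = +1·(4183/3137) since 3137 mod 4 = 1, 4183 mod 4 = 3; sign now +1
(4183/3137) = (1046/3137)   [reduce mod 3137]
1046 = 2^1·523; (2/3137) = +1 since 3137 mod 8 = 1, so (1046/3137) = (+1)^1·(523/3137); sign now +1
reciprocity: (523/3137) = +1·(3137/523) since 523 mod 4 = 3, 3137 mod 4 = 1; sign now +1
(3137/523) = (522/523)   [reduce mod 523]
522 = 2^1·261; (2/523) = -1 since 523 mod 8 = 3, so (522/523) = (-1)^1·(261/523); sign now -1
reciprocity: (261/523) = +1·(523/261) since 261 mod 4 = 1, 523 mod 4 = 3; sign now -1
(523/261) = (1/261)   [reduce mod 261]
(1/261) = 1; final value = sign = -1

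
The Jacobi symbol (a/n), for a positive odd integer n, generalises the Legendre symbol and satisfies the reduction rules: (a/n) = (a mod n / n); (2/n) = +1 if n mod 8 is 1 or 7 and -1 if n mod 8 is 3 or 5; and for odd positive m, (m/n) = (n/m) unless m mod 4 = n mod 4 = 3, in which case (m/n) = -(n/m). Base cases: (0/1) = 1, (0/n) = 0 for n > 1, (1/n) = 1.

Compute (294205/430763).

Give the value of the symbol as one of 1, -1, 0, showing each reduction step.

flip (294205/430763) -> (430763/294205): both odd, 294205 mod 4 = 1, 430763 mod 4 = 3, so the flip contributes +1; sign now +1
(430763/294205): 430763 mod 294205 = 136558, so (430763/294205) = (136558/294205)
factor out 2^1: 136558 = 2^1·68279; with 294205 mod 8 = 5, (2/294205) = -1; sign now -1; continue with (68279/294205)
flip (68279/294205) -> (294205/68279): both odd, 68279 mod 4 = 3, 294205 mod 4 = 1, so the flip contributes +1; sign now -1
(294205/68279): 294205 mod 68279 = 21089, so (294205/68279) = (21089/68279)
flip (21089/68279) -> (68279/21089): both odd, 21089 mod 4 = 1, 68279 mod 4 = 3, so the flip contributes +1; sign now -1
(68279/21089): 68279 mod 21089 = 5012, so (68279/21089) = (5012/21089)
factor out 2^2: 5012 = 2^2·1253; with 21089 mod 8 = 1, (2/21089) = +1; sign now -1; continue with (1253/21089)
flip (1253/21089) -> (21089/1253): both odd, 1253 mod 4 = 1, 21089 mod 4 = 1, so the flip contributes +1; sign now -1
(21089/1253): 21089 mod 1253 = 1041, so (21089/1253) = (1041/1253)
flip (1041/1253) -> (1253/1041): both odd, 1041 mod 4 = 1, 1253 mod 4 = 1, so the flip contributes +1; sign now -1
(1253/1041): 1253 mod 1041 = 212, so (1253/1041) = (212/1041)
factor out 2^2: 212 = 2^2·53; with 1041 mod 8 = 1, (2/1041) = +1; sign now -1; continue with (53/1041)
flip (53/1041) -> (1041/53): both odd, 53 mod 4 = 1, 1041 mod 4 = 1, so the flip contributes +1; sign now -1
(1041/53): 1041 mod 53 = 34, so (1041/53) = (34/53)
factor out 2^1: 34 = 2^1·17; with 53 mod 8 = 5, (2/53) = -1; sign now +1; continue with (17/53)
flip (17/53) -> (53/17): both odd, 17 mod 4 = 1, 53 mod 4 = 1, so the flip contributes +1; sign now +1
(53/17): 53 mod 17 = 2, so (53/17) = (2/17)
factor out 2^1: 2 = 2^1·1; with 17 mod 8 = 1, (2/17) = +1; sign now +1; continue with (1/17)
reached (1/17) = 1, so the symbol is +1

1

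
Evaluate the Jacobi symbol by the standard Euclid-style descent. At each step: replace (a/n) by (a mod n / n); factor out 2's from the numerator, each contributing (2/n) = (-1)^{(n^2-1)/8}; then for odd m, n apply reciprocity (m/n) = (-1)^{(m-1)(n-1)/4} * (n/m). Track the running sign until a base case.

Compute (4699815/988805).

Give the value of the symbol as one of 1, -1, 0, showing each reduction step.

(4699815/988805) = (744595/988805)   [reduce mod 988805]
reciprocity: (744595/988805) = +1·(988805/744595) since 744595 mod 4 = 3, 988805 mod 4 = 1; sign now +1
(988805/744595) = (244210/744595)   [reduce mod 744595]
244210 = 2^1·122105; (2/744595) = -1 since 744595 mod 8 = 3, so (244210/744595) = (-1)^1·(122105/744595); sign now -1
reciprocity: (122105/744595) = +1·(744595/122105) since 122105 mod 4 = 1, 744595 mod 4 = 3; sign now -1
(744595/122105) = (11965/122105)   [reduce mod 122105]
reciprocity: (11965/122105) = +1·(122105/11965) since 11965 mod 4 = 1, 122105 mod 4 = 1; sign now -1
(122105/11965) = (2455/11965)   [reduce mod 11965]
reciprocity: (2455/11965) = +1·(11965/2455) since 2455 mod 4 = 3, 11965 mod 4 = 1; sign now -1
(11965/2455) = (2145/2455)   [reduce mod 2455]
reciprocity: (2145/2455) = +1·(2455/2145) since 2145 mod 4 = 1, 2455 mod 4 = 3; sign now -1
(2455/2145) = (310/2145)   [reduce mod 2145]
310 = 2^1·155; (2/2145) = +1 since 2145 mod 8 = 1, so (310/2145) = (+1)^1·(155/2145); sign now -1
reciprocity: (155/2145) = +1·(2145/155) since 155 mod 4 = 3, 2145 mod 4 = 1; sign now -1
(2145/155) = (130/155)   [reduce mod 155]
130 = 2^1·65; (2/155) = -1 since 155 mod 8 = 3, so (130/155) = (-1)^1·(65/155); sign now +1
reciprocity: (65/155) = +1·(155/65) since 65 mod 4 = 1, 155 mod 4 = 3; sign now +1
(155/65) = (25/65)   [reduce mod 65]
reciprocity: (25/65) = +1·(65/25) since 25 mod 4 = 1, 65 mod 4 = 1; sign now +1
(65/25) = (15/25)   [reduce mod 25]
reciprocity: (15/25) = +1·(25/15) since 15 mod 4 = 3, 25 mod 4 = 1; sign now +1
(25/15) = (10/15)   [reduce mod 15]
10 = 2^1·5; (2/15) = +1 since 15 mod 8 = 7, so (10/15) = (+1)^1·(5/15); sign now +1
reciprocity: (5/15) = +1·(15/5) since 5 mod 4 = 1, 15 mod 4 = 3; sign now +1
(15/5) = (0/5)   [reduce mod 5]
(0/5) = 0   [gcd(a, n) > 1]; final value = 0

0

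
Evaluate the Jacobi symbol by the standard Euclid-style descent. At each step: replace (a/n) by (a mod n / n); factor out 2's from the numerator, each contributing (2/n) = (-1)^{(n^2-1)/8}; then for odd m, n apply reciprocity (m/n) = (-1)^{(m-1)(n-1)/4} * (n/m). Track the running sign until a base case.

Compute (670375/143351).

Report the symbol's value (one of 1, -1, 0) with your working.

1

(670375/143351) = (96971/143351)   [reduce mod 143351]
reciprocity: (96971/143351) = -1·(143351/96971) since 96971 mod 4 = 3, 143351 mod 4 = 3; sign now -1
(143351/96971) = (46380/96971)   [reduce mod 96971]
46380 = 2^2·11595; (2/96971) = -1 since 96971 mod 8 = 3, so (46380/96971) = (-1)^2·(11595/96971); sign now -1
reciprocity: (11595/96971) = -1·(96971/11595) since 11595 mod 4 = 3, 96971 mod 4 = 3; sign now +1
(96971/11595) = (4211/11595)   [reduce mod 11595]
reciprocity: (4211/11595) = -1·(11595/4211) since 4211 mod 4 = 3, 11595 mod 4 = 3; sign now -1
(11595/4211) = (3173/4211)   [reduce mod 4211]
reciprocity: (3173/4211) = +1·(4211/3173) since 3173 mod 4 = 1, 4211 mod 4 = 3; sign now -1
(4211/3173) = (1038/3173)   [reduce mod 3173]
1038 = 2^1·519; (2/3173) = -1 since 3173 mod 8 = 5, so (1038/3173) = (-1)^1·(519/3173); sign now +1
reciprocity: (519/3173) = +1·(3173/519) since 519 mod 4 = 3, 3173 mod 4 = 1; sign now +1
(3173/519) = (59/519)   [reduce mod 519]
reciprocity: (59/519) = -1·(519/59) since 59 mod 4 = 3, 519 mod 4 = 3; sign now -1
(519/59) = (47/59)   [reduce mod 59]
reciprocity: (47/59) = -1·(59/47) since 47 mod 4 = 3, 59 mod 4 = 3; sign now +1
(59/47) = (12/47)   [reduce mod 47]
12 = 2^2·3; (2/47) = +1 since 47 mod 8 = 7, so (12/47) = (+1)^2·(3/47); sign now +1
reciprocity: (3/47) = -1·(47/3) since 3 mod 4 = 3, 47 mod 4 = 3; sign now -1
(47/3) = (2/3)   [reduce mod 3]
2 = 2^1·1; (2/3) = -1 since 3 mod 8 = 3, so (2/3) = (-1)^1·(1/3); sign now +1
(1/3) = 1; final value = sign = +1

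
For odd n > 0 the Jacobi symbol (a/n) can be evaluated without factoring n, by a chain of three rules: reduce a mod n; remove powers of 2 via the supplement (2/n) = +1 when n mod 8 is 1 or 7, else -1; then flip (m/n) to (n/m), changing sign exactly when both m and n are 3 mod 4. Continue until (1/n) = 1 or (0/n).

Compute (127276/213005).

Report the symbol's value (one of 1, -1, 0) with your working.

1

factor out 2^2: 127276 = 2^2·31819; with 213005 mod 8 = 5, (2/213005) = -1; sign now +1; continue with (31819/213005)
flip (31819/213005) -> (213005/31819): both odd, 31819 mod 4 = 3, 213005 mod 4 = 1, so the flip contributes +1; sign now +1
(213005/31819): 213005 mod 31819 = 22091, so (213005/31819) = (22091/31819)
flip (22091/31819) -> (31819/22091): both odd, 22091 mod 4 = 3, 31819 mod 4 = 3, so the flip contributes -1; sign now -1
(31819/22091): 31819 mod 22091 = 9728, so (31819/22091) = (9728/22091)
factor out 2^9: 9728 = 2^9·19; with 22091 mod 8 = 3, (2/22091) = -1; sign now +1; continue with (19/22091)
flip (19/22091) -> (22091/19): both odd, 19 mod 4 = 3, 22091 mod 4 = 3, so the flip contributes -1; sign now -1
(22091/19): 22091 mod 19 = 13, so (22091/19) = (13/19)
flip (13/19) -> (19/13): both odd, 13 mod 4 = 1, 19 mod 4 = 3, so the flip contributes +1; sign now -1
(19/13): 19 mod 13 = 6, so (19/13) = (6/13)
factor out 2^1: 6 = 2^1·3; with 13 mod 8 = 5, (2/13) = -1; sign now +1; continue with (3/13)
flip (3/13) -> (13/3): both odd, 3 mod 4 = 3, 13 mod 4 = 1, so the flip contributes +1; sign now +1
(13/3): 13 mod 3 = 1, so (13/3) = (1/3)
reached (1/3) = 1, so the symbol is +1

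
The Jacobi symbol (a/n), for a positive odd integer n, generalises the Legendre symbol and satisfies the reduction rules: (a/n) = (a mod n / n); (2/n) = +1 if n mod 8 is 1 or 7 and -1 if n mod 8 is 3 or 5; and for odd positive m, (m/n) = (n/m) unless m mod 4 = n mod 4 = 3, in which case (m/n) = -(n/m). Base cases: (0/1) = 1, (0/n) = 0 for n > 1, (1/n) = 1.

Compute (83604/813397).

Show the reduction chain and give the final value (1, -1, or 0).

factor out 2^2: 83604 = 2^2·20901; with 813397 mod 8 = 5, (2/813397) = -1; sign now +1; continue with (20901/813397)
flip (20901/813397) -> (813397/20901): both odd, 20901 mod 4 = 1, 813397 mod 4 = 1, so the flip contributes +1; sign now +1
(813397/20901): 813397 mod 20901 = 19159, so (813397/20901) = (19159/20901)
flip (19159/20901) -> (20901/19159): both odd, 19159 mod 4 = 3, 20901 mod 4 = 1, so the flip contributes +1; sign now +1
(20901/19159): 20901 mod 19159 = 1742, so (20901/19159) = (1742/19159)
factor out 2^1: 1742 = 2^1·871; with 19159 mod 8 = 7, (2/19159) = +1; sign now +1; continue with (871/19159)
flip (871/19159) -> (19159/871): both odd, 871 mod 4 = 3, 19159 mod 4 = 3, so the flip contributes -1; sign now -1
(19159/871): 19159 mod 871 = 868, so (19159/871) = (868/871)
factor out 2^2: 868 = 2^2·217; with 871 mod 8 = 7, (2/871) = +1; sign now -1; continue with (217/871)
flip (217/871) -> (871/217): both odd, 217 mod 4 = 1, 871 mod 4 = 3, so the flip contributes +1; sign now -1
(871/217): 871 mod 217 = 3, so (871/217) = (3/217)
flip (3/217) -> (217/3): both odd, 3 mod 4 = 3, 217 mod 4 = 1, so the flip contributes +1; sign now -1
(217/3): 217 mod 3 = 1, so (217/3) = (1/3)
reached (1/3) = 1, so the symbol is -1

-1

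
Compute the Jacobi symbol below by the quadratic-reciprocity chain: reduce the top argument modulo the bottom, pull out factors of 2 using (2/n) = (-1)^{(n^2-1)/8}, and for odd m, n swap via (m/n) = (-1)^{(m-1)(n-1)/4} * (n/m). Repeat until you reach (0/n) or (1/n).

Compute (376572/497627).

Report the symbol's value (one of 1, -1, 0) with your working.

376572 = 2^2·94143; (2/497627) = -1 since 497627 mod 8 = 3, so (376572/497627) = (-1)^2·(94143/497627); sign now +1
reciprocity: (94143/497627) = -1·(497627/94143) since 94143 mod 4 = 3, 497627 mod 4 = 3; sign now -1
(497627/94143) = (26912/94143)   [reduce mod 94143]
26912 = 2^5·841; (2/94143) = +1 since 94143 mod 8 = 7, so (26912/94143) = (+1)^5·(841/94143); sign now -1
reciprocity: (841/94143) = +1·(94143/841) since 841 mod 4 = 1, 94143 mod 4 = 3; sign now -1
(94143/841) = (792/841)   [reduce mod 841]
792 = 2^3·99; (2/841) = +1 since 841 mod 8 = 1, so (792/841) = (+1)^3·(99/841); sign now -1
reciprocity: (99/841) = +1·(841/99) since 99 mod 4 = 3, 841 mod 4 = 1; sign now -1
(841/99) = (49/99)   [reduce mod 99]
reciprocity: (49/99) = +1·(99/49) since 49 mod 4 = 1, 99 mod 4 = 3; sign now -1
(99/49) = (1/49)   [reduce mod 49]
(1/49) = 1; final value = sign = -1

-1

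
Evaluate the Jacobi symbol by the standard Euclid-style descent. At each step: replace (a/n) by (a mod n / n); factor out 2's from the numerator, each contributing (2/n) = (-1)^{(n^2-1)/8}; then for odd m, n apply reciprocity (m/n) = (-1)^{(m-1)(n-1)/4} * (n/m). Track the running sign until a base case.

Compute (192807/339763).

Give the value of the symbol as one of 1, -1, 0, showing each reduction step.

flip (192807/339763) -> (339763/192807): both odd, 192807 mod 4 = 3, 339763 mod 4 = 3, so the flip contributes -1; sign now -1
(339763/192807): 339763 mod 192807 = 146956, so (339763/192807) = (146956/192807)
factor out 2^2: 146956 = 2^2·36739; with 192807 mod 8 = 7, (2/192807) = +1; sign now -1; continue with (36739/192807)
flip (36739/192807) -> (192807/36739): both odd, 36739 mod 4 = 3, 192807 mod 4 = 3, so the flip contributes -1; sign now +1
(192807/36739): 192807 mod 36739 = 9112, so (192807/36739) = (9112/36739)
factor out 2^3: 9112 = 2^3·1139; with 36739 mod 8 = 3, (2/36739) = -1; sign now -1; continue with (1139/36739)
flip (1139/36739) -> (36739/1139): both odd, 1139 mod 4 = 3, 36739 mod 4 = 3, so the flip contributes -1; sign now +1
(36739/1139): 36739 mod 1139 = 291, so (36739/1139) = (291/1139)
flip (291/1139) -> (1139/291): both odd, 291 mod 4 = 3, 1139 mod 4 = 3, so the flip contributes -1; sign now -1
(1139/291): 1139 mod 291 = 266, so (1139/291) = (266/291)
factor out 2^1: 266 = 2^1·133; with 291 mod 8 = 3, (2/291) = -1; sign now +1; continue with (133/291)
flip (133/291) -> (291/133): both odd, 133 mod 4 = 1, 291 mod 4 = 3, so the flip contributes +1; sign now +1
(291/133): 291 mod 133 = 25, so (291/133) = (25/133)
flip (25/133) -> (133/25): both odd, 25 mod 4 = 1, 133 mod 4 = 1, so the flip contributes +1; sign now +1
(133/25): 133 mod 25 = 8, so (133/25) = (8/25)
factor out 2^3: 8 = 2^3·1; with 25 mod 8 = 1, (2/25) = +1; sign now +1; continue with (1/25)
reached (1/25) = 1, so the symbol is +1

1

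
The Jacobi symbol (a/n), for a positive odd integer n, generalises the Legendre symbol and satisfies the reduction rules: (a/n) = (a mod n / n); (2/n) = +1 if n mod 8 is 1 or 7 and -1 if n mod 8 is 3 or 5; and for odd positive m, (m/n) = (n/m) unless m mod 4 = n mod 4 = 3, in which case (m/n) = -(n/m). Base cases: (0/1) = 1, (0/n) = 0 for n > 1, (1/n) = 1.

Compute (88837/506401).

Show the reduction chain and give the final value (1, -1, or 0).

0

reciprocity: (88837/506401) = +1·(506401/88837) since 88837 mod 4 = 1, 506401 mod 4 = 1; sign now +1
(506401/88837) = (62216/88837)   [reduce mod 88837]
62216 = 2^3·7777; (2/88837) = -1 since 88837 mod 8 = 5, so (62216/88837) = (-1)^3·(7777/88837); sign now -1
reciprocity: (7777/88837) = +1·(88837/7777) since 7777 mod 4 = 1, 88837 mod 4 = 1; sign now -1
(88837/7777) = (3290/7777)   [reduce mod 7777]
3290 = 2^1·1645; (2/7777) = +1 since 7777 mod 8 = 1, so (3290/7777) = (+1)^1·(1645/7777); sign now -1
reciprocity: (1645/7777) = +1·(7777/1645) since 1645 mod 4 = 1, 7777 mod 4 = 1; sign now -1
(7777/1645) = (1197/1645)   [reduce mod 1645]
reciprocity: (1197/1645) = +1·(1645/1197) since 1197 mod 4 = 1, 1645 mod 4 = 1; sign now -1
(1645/1197) = (448/1197)   [reduce mod 1197]
448 = 2^6·7; (2/1197) = -1 since 1197 mod 8 = 5, so (448/1197) = (-1)^6·(7/1197); sign now -1
reciprocity: (7/1197) = +1·(1197/7) since 7 mod 4 = 3, 1197 mod 4 = 1; sign now -1
(1197/7) = (0/7)   [reduce mod 7]
(0/7) = 0   [gcd(a, n) > 1]; final value = 0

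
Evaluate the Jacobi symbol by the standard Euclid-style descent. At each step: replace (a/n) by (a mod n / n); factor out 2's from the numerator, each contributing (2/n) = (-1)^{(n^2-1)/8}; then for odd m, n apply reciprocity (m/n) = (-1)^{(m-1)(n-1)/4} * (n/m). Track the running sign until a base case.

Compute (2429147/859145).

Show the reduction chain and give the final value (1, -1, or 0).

(2429147/859145): 2429147 mod 859145 = 710857, so (2429147/859145) = (710857/859145)
flip (710857/859145) -> (859145/710857): both odd, 710857 mod 4 = 1, 859145 mod 4 = 1, so the flip contributes +1; sign now +1
(859145/710857): 859145 mod 710857 = 148288, so (859145/710857) = (148288/710857)
factor out 2^6: 148288 = 2^6·2317; with 710857 mod 8 = 1, (2/710857) = +1; sign now +1; continue with (2317/710857)
flip (2317/710857) -> (710857/2317): both odd, 2317 mod 4 = 1, 710857 mod 4 = 1, so the flip contributes +1; sign now +1
(710857/2317): 710857 mod 2317 = 1855, so (710857/2317) = (1855/2317)
flip (1855/2317) -> (2317/1855): both odd, 1855 mod 4 = 3, 2317 mod 4 = 1, so the flip contributes +1; sign now +1
(2317/1855): 2317 mod 1855 = 462, so (2317/1855) = (462/1855)
factor out 2^1: 462 = 2^1·231; with 1855 mod 8 = 7, (2/1855) = +1; sign now +1; continue with (231/1855)
flip (231/1855) -> (1855/231): both odd, 231 mod 4 = 3, 1855 mod 4 = 3, so the flip contributes -1; sign now -1
(1855/231): 1855 mod 231 = 7, so (1855/231) = (7/231)
flip (7/231) -> (231/7): both odd, 7 mod 4 = 3, 231 mod 4 = 3, so the flip contributes -1; sign now +1
(231/7): 231 mod 7 = 0, so (231/7) = (0/7)
reached (0/7); gcd(a, n) > 1, so (0/7) = 0 and the symbol is 0

0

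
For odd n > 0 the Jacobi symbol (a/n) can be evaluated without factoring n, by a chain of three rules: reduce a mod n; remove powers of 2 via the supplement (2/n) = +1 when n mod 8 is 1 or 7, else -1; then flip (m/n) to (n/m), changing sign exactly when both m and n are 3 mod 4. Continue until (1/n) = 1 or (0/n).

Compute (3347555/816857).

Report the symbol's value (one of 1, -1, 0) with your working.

(3347555/816857) = (80127/816857)   [reduce mod 816857]
reciprocity: (80127/816857) = +1·(816857/80127) since 80127 mod 4 = 3, 816857 mod 4 = 1; sign now +1
(816857/80127) = (15587/80127)   [reduce mod 80127]
reciprocity: (15587/80127) = -1·(80127/15587) since 15587 mod 4 = 3, 80127 mod 4 = 3; sign now -1
(80127/15587) = (2192/15587)   [reduce mod 15587]
2192 = 2^4·137; (2/15587) = -1 since 15587 mod 8 = 3, so (2192/15587) = (-1)^4·(137/15587); sign now -1
reciprocity: (137/15587) = +1·(15587/137) since 137 mod 4 = 1, 15587 mod 4 = 3; sign now -1
(15587/137) = (106/137)   [reduce mod 137]
106 = 2^1·53; (2/137) = +1 since 137 mod 8 = 1, so (106/137) = (+1)^1·(53/137); sign now -1
reciprocity: (53/137) = +1·(137/53) since 53 mod 4 = 1, 137 mod 4 = 1; sign now -1
(137/53) = (31/53)   [reduce mod 53]
reciprocity: (31/53) = +1·(53/31) since 31 mod 4 = 3, 53 mod 4 = 1; sign now -1
(53/31) = (22/31)   [reduce mod 31]
22 = 2^1·11; (2/31) = +1 since 31 mod 8 = 7, so (22/31) = (+1)^1·(11/31); sign now -1
reciprocity: (11/31) = -1·(31/11) since 11 mod 4 = 3, 31 mod 4 = 3; sign now +1
(31/11) = (9/11)   [reduce mod 11]
reciprocity: (9/11) = +1·(11/9) since 9 mod 4 = 1, 11 mod 4 = 3; sign now +1
(11/9) = (2/9)   [reduce mod 9]
2 = 2^1·1; (2/9) = +1 since 9 mod 8 = 1, so (2/9) = (+1)^1·(1/9); sign now +1
(1/9) = 1; final value = sign = +1

1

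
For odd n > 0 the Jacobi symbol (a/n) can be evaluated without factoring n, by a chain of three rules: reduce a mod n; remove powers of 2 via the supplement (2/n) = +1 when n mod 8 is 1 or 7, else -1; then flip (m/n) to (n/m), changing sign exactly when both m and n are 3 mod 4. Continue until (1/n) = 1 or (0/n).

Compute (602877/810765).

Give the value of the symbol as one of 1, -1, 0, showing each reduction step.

0

flip (602877/810765) -> (810765/602877): both odd, 602877 mod 4 = 1, 810765 mod 4 = 1, so the flip contributes +1; sign now +1
(810765/602877): 810765 mod 602877 = 207888, so (810765/602877) = (207888/602877)
factor out 2^4: 207888 = 2^4·12993; with 602877 mod 8 = 5, (2/602877) = -1; sign now +1; continue with (12993/602877)
flip (12993/602877) -> (602877/12993): both odd, 12993 mod 4 = 1, 602877 mod 4 = 1, so the flip contributes +1; sign now +1
(602877/12993): 602877 mod 12993 = 5199, so (602877/12993) = (5199/12993)
flip (5199/12993) -> (12993/5199): both odd, 5199 mod 4 = 3, 12993 mod 4 = 1, so the flip contributes +1; sign now +1
(12993/5199): 12993 mod 5199 = 2595, so (12993/5199) = (2595/5199)
flip (2595/5199) -> (5199/2595): both odd, 2595 mod 4 = 3, 5199 mod 4 = 3, so the flip contributes -1; sign now -1
(5199/2595): 5199 mod 2595 = 9, so (5199/2595) = (9/2595)
flip (9/2595) -> (2595/9): both odd, 9 mod 4 = 1, 2595 mod 4 = 3, so the flip contributes +1; sign now -1
(2595/9): 2595 mod 9 = 3, so (2595/9) = (3/9)
flip (3/9) -> (9/3): both odd, 3 mod 4 = 3, 9 mod 4 = 1, so the flip contributes +1; sign now -1
(9/3): 9 mod 3 = 0, so (9/3) = (0/3)
reached (0/3); gcd(a, n) > 1, so (0/3) = 0 and the symbol is 0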